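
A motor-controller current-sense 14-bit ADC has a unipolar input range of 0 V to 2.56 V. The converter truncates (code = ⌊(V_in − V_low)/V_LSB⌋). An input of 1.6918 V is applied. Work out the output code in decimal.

code 10827

LSB = 2.56 V / 16384 = 156.25 µV.
Input sits at 10827.520 steps above V_low.
Floor → code 10827.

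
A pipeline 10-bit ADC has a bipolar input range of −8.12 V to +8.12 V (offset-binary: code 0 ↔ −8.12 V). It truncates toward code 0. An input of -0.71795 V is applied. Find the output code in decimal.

Full-scale span = 16.24 V; LSB = 16.24/2^10 = 15.859 mV.
(V_in − V_low)/LSB = (-0.71795 − (−8.12)) / 0.0158594 = 466.730.
⌊·⌋(466.730) = 466.

code 466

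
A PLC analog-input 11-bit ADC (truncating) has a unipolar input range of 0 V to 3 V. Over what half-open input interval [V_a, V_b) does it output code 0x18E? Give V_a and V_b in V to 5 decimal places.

LSB = 3/2^11 = 1.465 mV.
Code 0x18E = 398 decimal.
V_a = V_low + 398·LSB = 0.583008 V; V_b = V_low + 399·LSB = 0.584473 V.

[0.58301 V, 0.58447 V)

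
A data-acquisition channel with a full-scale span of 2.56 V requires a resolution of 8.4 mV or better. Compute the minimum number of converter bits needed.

9 bits

Number of steps required ≥ 2.56 V / 8.4 mV = 304.76.
Need 2^N ≥ 304.76; 2^8 = 256, 2^9 = 512.
Minimum N = 9.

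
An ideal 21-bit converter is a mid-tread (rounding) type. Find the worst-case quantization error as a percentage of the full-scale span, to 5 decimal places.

Rounding → worst-case error = ½ LSB = V_FS/2^22, so 100/4194304 = 2.38419e-05 % of full scale.

0.00002 %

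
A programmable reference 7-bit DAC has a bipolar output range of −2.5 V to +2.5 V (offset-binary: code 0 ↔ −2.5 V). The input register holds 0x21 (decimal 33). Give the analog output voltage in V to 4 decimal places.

-1.2109 V

LSB = 5 V / 2^7 = 39.062 mV.
Code 0x21 = 33 decimal.
V_out = (−2.5) + 33 × 0.0390625 V = -1.21094 V.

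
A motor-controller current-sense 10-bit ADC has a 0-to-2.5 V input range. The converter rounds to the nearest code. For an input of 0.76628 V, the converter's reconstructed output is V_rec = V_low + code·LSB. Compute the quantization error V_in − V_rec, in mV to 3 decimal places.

LSB = 2.5/2^10 = 2.441 mV.
(0.76628 − 0)/0.00244141 = 313.8683; round gives code 314.
Code 314 maps back to 0 + 314×0.00244141 V = 0.76660156 V.
Error = 0.76628 − 0.76660156 = -0.000321563 V = -0.322 mV.

-0.322 mV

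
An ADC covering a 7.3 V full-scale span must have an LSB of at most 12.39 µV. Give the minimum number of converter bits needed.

Number of steps required ≥ 7.3 V / 12.39 µV = 589184.83.
Need 2^N ≥ 589184.83; 2^19 = 524288, 2^20 = 1048576.
Minimum N = 20.

20 bits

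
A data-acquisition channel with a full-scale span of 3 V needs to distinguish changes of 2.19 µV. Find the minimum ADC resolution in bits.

21 bits

Number of steps required ≥ 3 V / 2.19 µV = 1369863.01.
Need 2^N ≥ 1369863.01; 2^20 = 1048576, 2^21 = 2097152.
Minimum N = 21.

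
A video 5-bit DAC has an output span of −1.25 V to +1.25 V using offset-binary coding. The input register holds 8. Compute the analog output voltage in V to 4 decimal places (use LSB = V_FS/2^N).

-0.6250 V

LSB = 2.5 V / 2^5 = 78.125 mV.
V_out = (−1.25) + 8 × 0.078125 V = -0.625 V.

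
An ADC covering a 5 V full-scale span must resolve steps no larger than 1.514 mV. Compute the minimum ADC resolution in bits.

12 bits

Number of steps required ≥ 5 V / 1.514 mV = 3302.51.
Need 2^N ≥ 3302.51; 2^11 = 2048, 2^12 = 4096.
Minimum N = 12.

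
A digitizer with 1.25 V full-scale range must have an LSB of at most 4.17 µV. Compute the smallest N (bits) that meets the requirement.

Number of steps required ≥ 1.25 V / 4.17 µV = 299760.19.
Need 2^N ≥ 299760.19; 2^18 = 262144, 2^19 = 524288.
Minimum N = 19.

19 bits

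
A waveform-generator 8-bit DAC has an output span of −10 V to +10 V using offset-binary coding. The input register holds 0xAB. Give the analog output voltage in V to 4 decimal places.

LSB = 20 V / 2^8 = 78.125 mV.
Code 0xAB = 171 decimal.
V_out = (−10) + 171 × 0.078125 V = 3.35938 V.

3.3594 V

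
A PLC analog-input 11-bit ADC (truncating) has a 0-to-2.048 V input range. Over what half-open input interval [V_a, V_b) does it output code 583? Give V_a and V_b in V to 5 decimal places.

[0.58300 V, 0.58400 V)

LSB = 2.048/2^11 = 1.000 mV.
V_a = V_low + 583·LSB = 0.583 V; V_b = V_low + 584·LSB = 0.584 V.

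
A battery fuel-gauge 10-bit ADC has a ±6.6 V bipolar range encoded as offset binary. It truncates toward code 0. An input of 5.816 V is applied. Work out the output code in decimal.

code 963

With 1024 levels over 13.2 V, one step is 12.891 mV.
(5.816 − (−6.6)) / 0.0128906 = 963.181 LSBs.
Floor → code 963.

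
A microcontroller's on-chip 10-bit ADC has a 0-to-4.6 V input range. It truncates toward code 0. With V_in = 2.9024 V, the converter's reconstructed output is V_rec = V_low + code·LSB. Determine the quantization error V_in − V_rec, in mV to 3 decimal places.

0.447 mV

Step size: 4.6 V ÷ 2^10 = 4.492 mV.
(2.9024 − 0)/0.00449219 = 646.0995; ⌊·⌋ gives code 646.
Reconstructed: 2.9019531 V.
V_in − V_rec = 0.000446875 V = 0.447 mV.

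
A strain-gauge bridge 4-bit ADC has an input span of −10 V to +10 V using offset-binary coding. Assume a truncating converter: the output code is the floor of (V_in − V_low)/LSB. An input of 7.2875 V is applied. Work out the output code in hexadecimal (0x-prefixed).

code 0xD (decimal 13)

LSB = 20 V / 16 = 1.2500 V.
(V_in − V_low)/LSB = (7.2875 − (−10)) / 1.25 = 13.830.
So the output code is 13.
In hexadecimal (0x-prefixed): 0xD.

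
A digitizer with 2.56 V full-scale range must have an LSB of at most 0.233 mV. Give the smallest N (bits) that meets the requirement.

14 bits

Number of steps required ≥ 2.56 V / 0.233 mV = 10987.12.
Need 2^N ≥ 10987.12; 2^13 = 8192, 2^14 = 16384.
Minimum N = 14.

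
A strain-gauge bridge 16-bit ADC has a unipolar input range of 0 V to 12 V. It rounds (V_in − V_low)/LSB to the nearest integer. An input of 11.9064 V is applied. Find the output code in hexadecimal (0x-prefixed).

Full-scale span = 12 V; LSB = 12/2^16 = 183.11 µV.
Input sits at 65024.819 steps above V_low.
Round → code 65025.
In hexadecimal (0x-prefixed): 0xFE01.

code 0xFE01 (decimal 65025)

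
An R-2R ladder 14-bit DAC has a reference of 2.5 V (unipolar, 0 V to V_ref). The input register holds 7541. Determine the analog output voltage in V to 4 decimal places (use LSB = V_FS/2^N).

LSB = 2.5 V / 2^14 = 152.59 µV.
V_out = 0 + 7541 × 0.000152588 V = 1.15067 V.

1.1507 V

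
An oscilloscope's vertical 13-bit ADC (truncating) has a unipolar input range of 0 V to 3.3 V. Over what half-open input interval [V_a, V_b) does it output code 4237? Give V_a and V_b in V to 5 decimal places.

LSB = 3.3/2^13 = 402.83 µV.
V_a = V_low + 4237·LSB = 1.7068 V; V_b = V_low + 4238·LSB = 1.7072 V.

[1.70680 V, 1.70720 V)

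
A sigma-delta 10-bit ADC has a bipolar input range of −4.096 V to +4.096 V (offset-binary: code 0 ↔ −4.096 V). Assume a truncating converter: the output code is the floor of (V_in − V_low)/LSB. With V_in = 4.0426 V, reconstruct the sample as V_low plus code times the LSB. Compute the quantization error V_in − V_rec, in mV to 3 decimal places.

LSB = 8.192/2^10 = 8.000 mV.
(4.0426 − (−4.096))/0.008 = 1017.3250; ⌊·⌋ gives code 1017.
V_rec = (−4.096) + 1017·0.008 = 4.04 V.
Error = 4.0426 − 4.04 = 0.0026 V = 2.600 mV.

2.600 mV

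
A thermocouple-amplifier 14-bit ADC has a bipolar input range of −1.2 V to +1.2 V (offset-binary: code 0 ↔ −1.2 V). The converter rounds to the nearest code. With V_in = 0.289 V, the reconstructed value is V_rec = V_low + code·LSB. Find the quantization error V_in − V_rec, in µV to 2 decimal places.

LSB = 2.4/2^14 = 146.48 µV.
Scaled input = 10164.9067 LSBs, so code = 10165.
V_rec = (−1.2) + 10165·0.000146484 = 0.28901367 V.
Error = 0.289 − 0.28901367 = -1.36719e-05 V = -13.67 µV.

-13.67 µV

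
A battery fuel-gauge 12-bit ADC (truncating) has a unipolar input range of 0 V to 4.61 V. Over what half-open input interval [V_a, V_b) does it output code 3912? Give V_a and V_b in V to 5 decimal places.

[4.40291 V, 4.40404 V)

LSB = 4.61/2^12 = 1.125 mV.
V_a = V_low + 3912·LSB = 4.40291 V; V_b = V_low + 3913·LSB = 4.40404 V.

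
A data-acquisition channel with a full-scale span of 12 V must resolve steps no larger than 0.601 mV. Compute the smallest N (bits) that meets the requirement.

15 bits

Number of steps required ≥ 12 V / 0.601 mV = 19966.72.
Need 2^N ≥ 19966.72; 2^14 = 16384, 2^15 = 32768.
Minimum N = 15.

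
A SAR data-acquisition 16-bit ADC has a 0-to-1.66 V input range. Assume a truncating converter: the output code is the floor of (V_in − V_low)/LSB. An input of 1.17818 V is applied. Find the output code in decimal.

Full-scale span = 1.66 V; LSB = 1.66/2^16 = 25.33 µV.
(V_in − V_low)/LSB = (1.17818 − 0) / 2.53296e-05 = 46513.979.
Floor → code 46513.

code 46513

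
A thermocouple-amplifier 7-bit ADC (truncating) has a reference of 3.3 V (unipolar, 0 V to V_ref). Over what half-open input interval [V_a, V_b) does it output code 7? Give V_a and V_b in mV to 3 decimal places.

[180.469 mV, 206.250 mV)

LSB = 3.3/2^7 = 25.781 mV.
V_a = V_low + 7·LSB = 0.180469 V; V_b = V_low + 8·LSB = 0.20625 V.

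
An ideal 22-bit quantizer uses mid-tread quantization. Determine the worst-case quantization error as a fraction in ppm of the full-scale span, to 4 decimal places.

0.1192 ppm

Rounding → worst-case error = ½ LSB = V_FS/2^23, so 1e+06/8388608 = 0.119209 ppm of full scale.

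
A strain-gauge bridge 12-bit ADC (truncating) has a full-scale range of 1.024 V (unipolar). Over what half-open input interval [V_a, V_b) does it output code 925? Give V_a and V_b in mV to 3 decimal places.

[231.250 mV, 231.500 mV)

LSB = 1.024/2^12 = 250.00 µV.
V_a = V_low + 925·LSB = 0.23125 V; V_b = V_low + 926·LSB = 0.2315 V.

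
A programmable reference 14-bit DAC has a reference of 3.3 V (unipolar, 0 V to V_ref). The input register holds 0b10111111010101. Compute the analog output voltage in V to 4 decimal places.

2.4663 V

LSB = 3.3 V / 2^14 = 201.42 µV.
Code 0b10111111010101 = 12245 decimal.
V_out = 0 + 12245 × 0.000201416 V = 2.46634 V.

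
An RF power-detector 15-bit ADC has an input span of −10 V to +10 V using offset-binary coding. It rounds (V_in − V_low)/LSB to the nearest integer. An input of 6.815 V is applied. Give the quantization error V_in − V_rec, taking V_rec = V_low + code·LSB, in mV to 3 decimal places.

-0.186 mV

One LSB is 20 V / 32768 = 0.610 mV.
(6.815 − (−10))/0.000610352 = 27549.6960; round gives code 27550.
Reconstructed: 6.8151855 V.
Difference: -0.000185547 V → -0.186 mV.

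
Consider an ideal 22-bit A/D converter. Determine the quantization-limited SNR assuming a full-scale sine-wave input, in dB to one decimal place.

134.2 dB

SNR ≈ 6.02·N + 1.76 dB = 6.02·22 + 1.76 = 134.20 dB.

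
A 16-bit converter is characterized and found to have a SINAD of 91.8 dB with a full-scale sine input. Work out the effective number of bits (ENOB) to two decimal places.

ENOB = (SINAD − 1.76) / 6.02 = (91.8 − 1.76)/6.02 = 14.957.

14.96 bits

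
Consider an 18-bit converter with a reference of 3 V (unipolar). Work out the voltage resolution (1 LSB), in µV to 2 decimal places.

Full-scale span = 3 V.
LSB = 3 / 2^18 = 3 / 262144 = 1.14441e-05 V = 11.44 µV.

11.44 µV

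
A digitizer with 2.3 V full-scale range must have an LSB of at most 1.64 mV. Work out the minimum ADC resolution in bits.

Number of steps required ≥ 2.3 V / 1.64 mV = 1402.44.
Need 2^N ≥ 1402.44; 2^10 = 1024, 2^11 = 2048.
Minimum N = 11.

11 bits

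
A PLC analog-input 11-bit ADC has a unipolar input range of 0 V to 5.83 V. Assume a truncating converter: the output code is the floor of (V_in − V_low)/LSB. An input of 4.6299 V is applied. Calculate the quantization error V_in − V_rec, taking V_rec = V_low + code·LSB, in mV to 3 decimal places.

One LSB is 5.83 V / 2048 = 2.847 mV.
Scaled input = 1626.4211 LSBs, so code = 1626.
Reconstructed: 4.6287012 V.
V_in − V_rec = 0.00119883 V = 1.199 mV.

1.199 mV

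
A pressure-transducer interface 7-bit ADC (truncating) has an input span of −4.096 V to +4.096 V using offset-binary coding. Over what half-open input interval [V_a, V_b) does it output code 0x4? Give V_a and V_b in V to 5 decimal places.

LSB = 8.192/2^7 = 64.000 mV.
Code 0x4 = 4 decimal.
V_a = V_low + 4·LSB = -3.84 V; V_b = V_low + 5·LSB = -3.776 V.

[-3.84000 V, -3.77600 V)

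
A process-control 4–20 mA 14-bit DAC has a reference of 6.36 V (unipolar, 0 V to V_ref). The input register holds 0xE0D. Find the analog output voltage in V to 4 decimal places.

LSB = 6.36 V / 2^14 = 388.18 µV.
Code 0xE0D = 3597 decimal.
V_out = 0 + 3597 × 0.000388184 V = 1.3963 V.

1.3963 V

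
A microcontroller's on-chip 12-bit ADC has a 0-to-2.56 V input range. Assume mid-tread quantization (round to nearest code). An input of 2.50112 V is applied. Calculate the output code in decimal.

code 4002

With 4096 levels over 2.56 V, one step is 0.625 mV.
(V_in − V_low)/LSB = (2.50112 − 0) / 0.000625 = 4001.792.
Round → code 4002.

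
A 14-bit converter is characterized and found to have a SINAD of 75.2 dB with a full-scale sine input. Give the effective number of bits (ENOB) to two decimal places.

ENOB = (SINAD − 1.76) / 6.02 = (75.2 − 1.76)/6.02 = 12.199.

12.20 bits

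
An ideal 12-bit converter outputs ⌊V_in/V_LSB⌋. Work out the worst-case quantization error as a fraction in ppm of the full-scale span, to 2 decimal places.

Truncating → worst-case error = 1 LSB = V_FS/2^12, so 1e+06/4096 = 244.141 ppm of full scale.

244.14 ppm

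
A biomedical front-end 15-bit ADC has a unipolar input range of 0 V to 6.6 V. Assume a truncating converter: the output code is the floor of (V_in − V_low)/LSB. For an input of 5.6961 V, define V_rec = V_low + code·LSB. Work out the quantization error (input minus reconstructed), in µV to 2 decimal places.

LSB = 6.6/2^15 = 201.42 µV.
Scaled input = 28280.2735 LSBs, so code = 28280.
Code 28280 maps back to 0 + 28280×0.000201416 V = 5.6960449 V.
Error = 5.6961 − 5.6960449 = 5.50781e-05 V = 55.08 µV.

55.08 µV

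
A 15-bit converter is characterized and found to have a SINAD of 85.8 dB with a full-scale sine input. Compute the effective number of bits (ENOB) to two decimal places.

13.96 bits

ENOB = (SINAD − 1.76) / 6.02 = (85.8 − 1.76)/6.02 = 13.960.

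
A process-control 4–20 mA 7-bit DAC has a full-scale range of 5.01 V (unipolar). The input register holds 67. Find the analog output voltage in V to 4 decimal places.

LSB = 5.01 V / 2^7 = 39.141 mV.
V_out = 0 + 67 × 0.0391406 V = 2.62242 V.

2.6224 V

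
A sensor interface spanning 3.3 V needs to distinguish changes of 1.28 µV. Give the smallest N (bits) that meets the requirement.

Number of steps required ≥ 3.3 V / 1.28 µV = 2578125.00.
Need 2^N ≥ 2578125.00; 2^21 = 2097152, 2^22 = 4194304.
Minimum N = 22.

22 bits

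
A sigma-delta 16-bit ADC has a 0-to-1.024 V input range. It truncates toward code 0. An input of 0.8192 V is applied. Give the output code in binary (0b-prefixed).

code 0b1100110011001100 (decimal 52428)

With 65536 levels over 1.024 V, one step is 15.62 µV.
(V_in − V_low)/LSB = (0.8192 − 0) / 1.5625e-05 = 52428.800.
⌊·⌋(52428.800) = 52428.
In binary (0b-prefixed): 0b1100110011001100.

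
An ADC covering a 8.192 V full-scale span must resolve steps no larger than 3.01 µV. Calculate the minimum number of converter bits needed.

22 bits

Number of steps required ≥ 8.192 V / 3.01 µV = 2721594.68.
Need 2^N ≥ 2721594.68; 2^21 = 2097152, 2^22 = 4194304.
Minimum N = 22.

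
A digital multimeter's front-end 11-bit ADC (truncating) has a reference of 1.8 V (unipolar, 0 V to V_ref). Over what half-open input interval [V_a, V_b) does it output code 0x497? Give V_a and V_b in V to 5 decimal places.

LSB = 1.8/2^11 = 0.879 mV.
Code 0x497 = 1175 decimal.
V_a = V_low + 1175·LSB = 1.03271 V; V_b = V_low + 1176·LSB = 1.03359 V.

[1.03271 V, 1.03359 V)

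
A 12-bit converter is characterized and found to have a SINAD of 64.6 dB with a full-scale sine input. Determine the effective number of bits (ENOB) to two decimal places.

ENOB = (SINAD − 1.76) / 6.02 = (64.6 − 1.76)/6.02 = 10.439.

10.44 bits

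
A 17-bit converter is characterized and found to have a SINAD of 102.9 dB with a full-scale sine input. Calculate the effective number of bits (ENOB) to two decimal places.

ENOB = (SINAD − 1.76) / 6.02 = (102.9 − 1.76)/6.02 = 16.801.

16.80 bits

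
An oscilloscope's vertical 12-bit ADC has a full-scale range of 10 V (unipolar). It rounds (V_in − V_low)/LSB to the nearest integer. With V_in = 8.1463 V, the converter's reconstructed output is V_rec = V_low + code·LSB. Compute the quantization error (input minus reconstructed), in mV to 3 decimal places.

-0.673 mV

One LSB is 10 V / 4096 = 2.441 mV.
(V_in − V_low)/LSB = (8.1463 − 0)/0.00244141 = 3336.7245 → code 3337 (round).
Reconstructed: 8.1469727 V.
Difference: -0.000672656 V → -0.673 mV.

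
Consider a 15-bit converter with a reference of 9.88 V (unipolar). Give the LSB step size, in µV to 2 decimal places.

301.51 µV

Full-scale span = 9.88 V.
LSB = 9.88 / 2^15 = 9.88 / 32768 = 0.000301514 V = 301.51 µV.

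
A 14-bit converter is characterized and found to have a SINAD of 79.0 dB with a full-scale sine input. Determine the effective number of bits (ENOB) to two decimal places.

ENOB = (SINAD − 1.76) / 6.02 = (79.0 − 1.76)/6.02 = 12.831.

12.83 bits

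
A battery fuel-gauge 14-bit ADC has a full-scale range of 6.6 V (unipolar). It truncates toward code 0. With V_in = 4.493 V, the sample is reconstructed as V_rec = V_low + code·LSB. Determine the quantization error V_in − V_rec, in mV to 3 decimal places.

0.214 mV

LSB = 6.6/2^14 = 402.83 µV.
(4.493 − 0)/0.000402832 = 11153.5321; ⌊·⌋ gives code 11153.
Code 11153 maps back to 0 + 11153×0.000402832 V = 4.4927856 V.
Difference: 0.000214355 V → 0.214 mV.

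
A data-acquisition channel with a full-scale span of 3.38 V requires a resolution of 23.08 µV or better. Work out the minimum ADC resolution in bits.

Number of steps required ≥ 3.38 V / 23.08 µV = 146447.14.
Need 2^N ≥ 146447.14; 2^17 = 131072, 2^18 = 262144.
Minimum N = 18.

18 bits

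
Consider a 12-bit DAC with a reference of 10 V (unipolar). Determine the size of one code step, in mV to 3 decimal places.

2.441 mV

Full-scale span = 10 V.
LSB = 10 / 2^12 = 10 / 4096 = 0.00244141 V = 2.441 mV.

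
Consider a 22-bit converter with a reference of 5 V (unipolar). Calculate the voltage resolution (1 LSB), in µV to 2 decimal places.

1.19 µV

Full-scale span = 5 V.
LSB = 5 / 2^22 = 5 / 4194304 = 1.19209e-06 V = 1.19 µV.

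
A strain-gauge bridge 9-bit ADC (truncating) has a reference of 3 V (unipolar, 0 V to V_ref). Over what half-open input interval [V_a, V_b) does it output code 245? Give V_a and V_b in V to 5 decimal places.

[1.43555 V, 1.44141 V)

LSB = 3/2^9 = 5.859 mV.
V_a = V_low + 245·LSB = 1.43555 V; V_b = V_low + 246·LSB = 1.44141 V.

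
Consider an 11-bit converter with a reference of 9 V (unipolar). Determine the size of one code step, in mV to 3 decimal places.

Full-scale span = 9 V.
LSB = 9 / 2^11 = 9 / 2048 = 0.00439453 V = 4.395 mV.

4.395 mV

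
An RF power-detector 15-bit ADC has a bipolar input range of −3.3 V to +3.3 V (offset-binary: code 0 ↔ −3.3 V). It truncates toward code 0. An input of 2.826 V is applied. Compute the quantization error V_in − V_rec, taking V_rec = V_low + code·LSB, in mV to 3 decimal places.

Step size: 6.6 V ÷ 2^15 = 201.42 µV.
(V_in − V_low)/LSB = (2.826 − (−3.3))/0.000201416 = 30414.6618 → code 30414 (floor).
V_rec = (−3.3) + 30414·0.000201416 = 2.8258667 V.
Error = 2.826 − 2.8258667 = 0.000133301 V = 0.133 mV.

0.133 mV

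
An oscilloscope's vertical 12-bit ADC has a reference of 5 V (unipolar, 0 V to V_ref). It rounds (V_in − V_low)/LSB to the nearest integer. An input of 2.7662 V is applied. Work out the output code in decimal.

LSB = 5 V / 4096 = 1.221 mV.
Input sits at 2266.071 steps above V_low.
So the output code is 2266.

code 2266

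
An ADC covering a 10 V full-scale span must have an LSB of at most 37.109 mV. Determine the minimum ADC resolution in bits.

Number of steps required ≥ 10 V / 37.109 mV = 269.48.
Need 2^N ≥ 269.48; 2^8 = 256, 2^9 = 512.
Minimum N = 9.

9 bits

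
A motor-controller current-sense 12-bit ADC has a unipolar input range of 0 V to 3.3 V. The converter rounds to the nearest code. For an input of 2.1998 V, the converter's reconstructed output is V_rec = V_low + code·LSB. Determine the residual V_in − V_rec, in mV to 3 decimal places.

One LSB is 3.3 V / 4096 = 0.806 mV.
Scaled input = 2730.4184 LSBs, so code = 2730.
Code 2730 maps back to 0 + 2730×0.000805664 V = 2.1994629 V.
V_in − V_rec = 0.000337109 V = 0.337 mV.

0.337 mV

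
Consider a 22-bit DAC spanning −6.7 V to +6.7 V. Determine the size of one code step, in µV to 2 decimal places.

3.19 µV

Full-scale span = 13.4 V.
LSB = 13.4 / 2^22 = 13.4 / 4194304 = 3.19481e-06 V = 3.19 µV.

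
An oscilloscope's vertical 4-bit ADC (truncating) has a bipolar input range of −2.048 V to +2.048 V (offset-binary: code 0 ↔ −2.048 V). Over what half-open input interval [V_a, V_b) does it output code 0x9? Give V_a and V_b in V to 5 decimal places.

LSB = 4.096/2^4 = 256.000 mV.
Code 0x9 = 9 decimal.
V_a = V_low + 9·LSB = 0.256 V; V_b = V_low + 10·LSB = 0.512 V.

[0.25600 V, 0.51200 V)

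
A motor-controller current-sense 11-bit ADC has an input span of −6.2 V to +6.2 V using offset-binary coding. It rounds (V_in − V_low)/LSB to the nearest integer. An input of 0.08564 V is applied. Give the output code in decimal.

code 1038

Full-scale span = 12.4 V; LSB = 12.4/2^11 = 6.055 mV.
Input sits at 1038.144 steps above V_low.
So the output code is 1038.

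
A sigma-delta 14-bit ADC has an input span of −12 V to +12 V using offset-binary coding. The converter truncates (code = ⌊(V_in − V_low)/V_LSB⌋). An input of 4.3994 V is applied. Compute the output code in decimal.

code 11195

Full-scale span = 24 V; LSB = 24/2^14 = 1.465 mV.
Input sits at 11195.324 steps above V_low.
Floor → code 11195.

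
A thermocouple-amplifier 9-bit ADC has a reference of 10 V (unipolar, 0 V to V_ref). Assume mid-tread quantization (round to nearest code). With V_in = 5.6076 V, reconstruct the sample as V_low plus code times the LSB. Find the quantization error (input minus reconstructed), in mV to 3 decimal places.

LSB = 10/2^9 = 19.531 mV.
(V_in − V_low)/LSB = (5.6076 − 0)/0.0195312 = 287.1091 → code 287 (round).
Reconstructed: 5.6054688 V.
Difference: 0.00213125 V → 2.131 mV.

2.131 mV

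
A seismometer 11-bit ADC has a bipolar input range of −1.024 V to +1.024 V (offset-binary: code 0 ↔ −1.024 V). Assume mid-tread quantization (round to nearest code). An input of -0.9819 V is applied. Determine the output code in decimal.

LSB = 2.048 V / 2048 = 1.000 mV.
(V_in − V_low)/LSB = (-0.9819 − (−1.024)) / 0.001 = 42.100.
round(42.100) = 42.

code 42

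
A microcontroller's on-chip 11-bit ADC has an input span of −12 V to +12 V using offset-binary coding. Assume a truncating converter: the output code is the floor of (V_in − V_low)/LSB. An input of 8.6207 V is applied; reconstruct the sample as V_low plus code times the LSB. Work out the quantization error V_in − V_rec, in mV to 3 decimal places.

One LSB is 24 V / 2048 = 11.719 mV.
Scaled input = 1759.6331 LSBs, so code = 1759.
Reconstructed: 8.6132812 V.
Difference: 0.00741875 V → 7.419 mV.

7.419 mV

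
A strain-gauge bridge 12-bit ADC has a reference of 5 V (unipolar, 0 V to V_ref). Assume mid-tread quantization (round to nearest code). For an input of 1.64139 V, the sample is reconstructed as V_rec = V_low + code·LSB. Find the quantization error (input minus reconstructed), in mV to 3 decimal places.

-0.456 mV

One LSB is 5 V / 4096 = 1.221 mV.
Scaled input = 1344.6267 LSBs, so code = 1345.
Reconstructed: 1.6418457 V.
Difference: -0.000455703 V → -0.456 mV.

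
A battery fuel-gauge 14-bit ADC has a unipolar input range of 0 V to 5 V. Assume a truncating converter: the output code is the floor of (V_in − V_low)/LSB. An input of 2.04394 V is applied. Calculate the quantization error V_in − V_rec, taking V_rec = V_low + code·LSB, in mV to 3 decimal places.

0.178 mV

Step size: 5 V ÷ 2^14 = 305.18 µV.
Scaled input = 6697.5826 LSBs, so code = 6697.
V_rec = 0 + 6697·0.000305176 = 2.0437622 V.
Difference: 0.000177793 V → 0.178 mV.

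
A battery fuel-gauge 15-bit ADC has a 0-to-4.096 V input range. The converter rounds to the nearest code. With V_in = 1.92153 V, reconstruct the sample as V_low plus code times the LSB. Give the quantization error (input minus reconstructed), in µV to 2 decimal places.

LSB = 4.096/2^15 = 125.00 µV.
(V_in − V_low)/LSB = (1.92153 − 0)/0.000125 = 15372.2400 → code 15372 (round).
V_rec = 0 + 15372·0.000125 = 1.9215 V.
Difference: 3e-05 V → 30.00 µV.

30.00 µV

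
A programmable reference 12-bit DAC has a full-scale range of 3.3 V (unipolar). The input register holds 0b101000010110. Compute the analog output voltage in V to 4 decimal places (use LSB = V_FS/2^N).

2.0802 V

LSB = 3.3 V / 2^12 = 0.806 mV.
Code 0b101000010110 = 2582 decimal.
V_out = 0 + 2582 × 0.000805664 V = 2.08022 V.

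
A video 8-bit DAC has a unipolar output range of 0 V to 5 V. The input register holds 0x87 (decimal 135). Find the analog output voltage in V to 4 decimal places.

2.6367 V

LSB = 5 V / 2^8 = 19.531 mV.
Code 0x87 = 135 decimal.
V_out = 0 + 135 × 0.0195312 V = 2.63672 V.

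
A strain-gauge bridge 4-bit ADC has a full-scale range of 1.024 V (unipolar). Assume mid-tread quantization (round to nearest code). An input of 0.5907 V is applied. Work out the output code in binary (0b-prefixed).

LSB = 1.024 V / 16 = 64.000 mV.
(0.5907 − 0) / 0.064 = 9.230 LSBs.
round(9.230) = 9.
In binary (0b-prefixed): 0b1001.

code 0b1001 (decimal 9)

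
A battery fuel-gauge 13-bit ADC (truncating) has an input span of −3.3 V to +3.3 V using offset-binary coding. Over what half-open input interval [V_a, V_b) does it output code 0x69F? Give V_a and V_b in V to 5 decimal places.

LSB = 6.6/2^13 = 0.806 mV.
Code 0x69F = 1695 decimal.
V_a = V_low + 1695·LSB = -1.9344 V; V_b = V_low + 1696·LSB = -1.93359 V.

[-1.93440 V, -1.93359 V)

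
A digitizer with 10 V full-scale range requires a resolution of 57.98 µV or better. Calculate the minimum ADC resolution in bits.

Number of steps required ≥ 10 V / 57.98 µV = 172473.27.
Need 2^N ≥ 172473.27; 2^17 = 131072, 2^18 = 262144.
Minimum N = 18.

18 bits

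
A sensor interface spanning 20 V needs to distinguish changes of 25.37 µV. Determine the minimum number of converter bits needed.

Number of steps required ≥ 20 V / 25.37 µV = 788332.68.
Need 2^N ≥ 788332.68; 2^19 = 524288, 2^20 = 1048576.
Minimum N = 20.

20 bits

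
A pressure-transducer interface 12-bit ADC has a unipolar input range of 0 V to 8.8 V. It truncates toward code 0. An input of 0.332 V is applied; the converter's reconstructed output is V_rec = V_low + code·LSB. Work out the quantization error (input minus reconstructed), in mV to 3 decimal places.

1.141 mV

LSB = 8.8/2^12 = 2.148 mV.
(0.332 − 0)/0.00214844 = 154.5309; ⌊·⌋ gives code 154.
Code 154 maps back to 0 + 154×0.00214844 V = 0.33085938 V.
Difference: 0.00114062 V → 1.141 mV.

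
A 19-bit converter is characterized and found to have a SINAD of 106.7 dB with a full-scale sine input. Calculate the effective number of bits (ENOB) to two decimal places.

17.43 bits

ENOB = (SINAD − 1.76) / 6.02 = (106.7 − 1.76)/6.02 = 17.432.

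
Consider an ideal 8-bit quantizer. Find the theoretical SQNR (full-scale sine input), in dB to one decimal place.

49.9 dB

SNR ≈ 6.02·N + 1.76 dB = 6.02·8 + 1.76 = 49.92 dB.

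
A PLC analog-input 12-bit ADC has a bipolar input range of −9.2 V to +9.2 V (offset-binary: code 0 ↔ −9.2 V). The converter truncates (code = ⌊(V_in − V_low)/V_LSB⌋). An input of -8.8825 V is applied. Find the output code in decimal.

code 70

Full-scale span = 18.4 V; LSB = 18.4/2^12 = 4.492 mV.
Input sits at 70.678 steps above V_low.
⌊·⌋(70.678) = 70.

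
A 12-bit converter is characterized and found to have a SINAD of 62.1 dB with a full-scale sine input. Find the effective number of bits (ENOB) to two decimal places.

ENOB = (SINAD − 1.76) / 6.02 = (62.1 − 1.76)/6.02 = 10.023.

10.02 bits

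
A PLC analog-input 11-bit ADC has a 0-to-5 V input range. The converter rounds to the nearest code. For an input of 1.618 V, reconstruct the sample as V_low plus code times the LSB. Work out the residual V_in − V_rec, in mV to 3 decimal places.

One LSB is 5 V / 2048 = 2.441 mV.
(V_in − V_low)/LSB = (1.618 − 0)/0.00244141 = 662.7328 → code 663 (round).
Code 663 maps back to 0 + 663×0.00244141 V = 1.6186523 V.
Difference: -0.000652344 V → -0.652 mV.

-0.652 mV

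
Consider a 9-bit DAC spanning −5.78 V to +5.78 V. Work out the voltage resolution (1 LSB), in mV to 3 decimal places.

Full-scale span = 11.56 V.
LSB = 11.56 / 2^9 = 11.56 / 512 = 0.0225781 V = 22.578 mV.

22.578 mV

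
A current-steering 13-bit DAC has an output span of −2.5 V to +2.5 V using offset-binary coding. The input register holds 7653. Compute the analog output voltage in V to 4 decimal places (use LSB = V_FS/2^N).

2.1710 V

LSB = 5 V / 2^13 = 0.610 mV.
V_out = (−2.5) + 7653 × 0.000610352 V = 2.17102 V.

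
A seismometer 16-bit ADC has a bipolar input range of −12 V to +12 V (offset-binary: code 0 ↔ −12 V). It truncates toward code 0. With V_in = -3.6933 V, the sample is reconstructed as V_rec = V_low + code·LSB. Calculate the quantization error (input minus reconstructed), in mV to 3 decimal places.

0.304 mV

LSB = 24/2^16 = 366.21 µV.
Scaled input = 22682.8288 LSBs, so code = 22682.
Reconstructed: -3.6936035 V.
Error = -3.6933 − (−3.6936035) = 0.000303516 V = 0.304 mV.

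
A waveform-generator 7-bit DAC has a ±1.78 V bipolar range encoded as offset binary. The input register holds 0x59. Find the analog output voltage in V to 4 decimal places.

0.6953 V

LSB = 3.56 V / 2^7 = 27.812 mV.
Code 0x59 = 89 decimal.
V_out = (−1.78) + 89 × 0.0278125 V = 0.695312 V.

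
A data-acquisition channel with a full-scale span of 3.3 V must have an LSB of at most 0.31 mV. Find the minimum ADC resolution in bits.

Number of steps required ≥ 3.3 V / 0.31 mV = 10645.16.
Need 2^N ≥ 10645.16; 2^13 = 8192, 2^14 = 16384.
Minimum N = 14.

14 bits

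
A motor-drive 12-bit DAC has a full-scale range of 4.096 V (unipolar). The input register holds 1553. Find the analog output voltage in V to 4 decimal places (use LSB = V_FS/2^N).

LSB = 4.096 V / 2^12 = 1.000 mV.
V_out = 0 + 1553 × 0.001 V = 1.553 V.

1.5530 V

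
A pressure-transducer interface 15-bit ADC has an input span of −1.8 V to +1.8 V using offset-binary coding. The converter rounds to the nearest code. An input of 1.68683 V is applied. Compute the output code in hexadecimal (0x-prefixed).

Full-scale span = 3.6 V; LSB = 3.6/2^15 = 109.86 µV.
(V_in − V_low)/LSB = (1.68683 − (−1.8)) / 0.000109863 = 31737.902.
Round → code 31738.
In hexadecimal (0x-prefixed): 0x7BFA.

code 0x7BFA (decimal 31738)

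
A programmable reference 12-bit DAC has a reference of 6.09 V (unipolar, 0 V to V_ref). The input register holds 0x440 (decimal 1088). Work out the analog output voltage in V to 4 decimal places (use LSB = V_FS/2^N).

LSB = 6.09 V / 2^12 = 1.487 mV.
Code 0x440 = 1088 decimal.
V_out = 0 + 1088 × 0.00148682 V = 1.61766 V.

1.6177 V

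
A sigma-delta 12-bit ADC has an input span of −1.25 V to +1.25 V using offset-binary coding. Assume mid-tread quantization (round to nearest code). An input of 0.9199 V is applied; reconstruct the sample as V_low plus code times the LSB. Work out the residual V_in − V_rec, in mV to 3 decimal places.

0.100 mV

One LSB is 2.5 V / 4096 = 0.610 mV.
(0.9199 − (−1.25))/0.000610352 = 3555.1642; round gives code 3555.
Reconstructed: 0.9197998 V.
Difference: 0.000100195 V → 0.100 mV.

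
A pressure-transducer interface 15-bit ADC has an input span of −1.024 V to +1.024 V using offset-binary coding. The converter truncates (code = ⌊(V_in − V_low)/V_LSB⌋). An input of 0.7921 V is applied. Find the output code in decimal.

code 29057

LSB = 2.048 V / 32768 = 62.50 µV.
(0.7921 − (−1.024)) / 6.25e-05 = 29057.600 LSBs.
⌊·⌋(29057.600) = 29057.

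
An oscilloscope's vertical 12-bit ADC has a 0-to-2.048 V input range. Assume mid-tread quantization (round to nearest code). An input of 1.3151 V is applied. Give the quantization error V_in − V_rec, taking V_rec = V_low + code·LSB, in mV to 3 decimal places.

LSB = 2.048/2^12 = 0.500 mV.
(V_in − V_low)/LSB = (1.3151 − 0)/0.0005 = 2630.2000 → code 2630 (round).
Code 2630 maps back to 0 + 2630×0.0005 V = 1.315 V.
Difference: 0.0001 V → 0.100 mV.

0.100 mV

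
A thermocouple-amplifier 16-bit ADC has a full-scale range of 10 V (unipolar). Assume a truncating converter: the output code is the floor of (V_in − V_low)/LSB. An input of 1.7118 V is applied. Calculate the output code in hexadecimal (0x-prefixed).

LSB = 10 V / 65536 = 152.59 µV.
(1.7118 − 0) / 0.000152588 = 11218.452 LSBs.
So the output code is 11218.
In hexadecimal (0x-prefixed): 0x2BD2.

code 0x2BD2 (decimal 11218)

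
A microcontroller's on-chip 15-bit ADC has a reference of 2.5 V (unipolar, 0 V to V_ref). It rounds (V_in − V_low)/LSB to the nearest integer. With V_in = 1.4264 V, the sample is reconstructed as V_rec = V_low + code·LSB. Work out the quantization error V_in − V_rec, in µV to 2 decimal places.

8.40 µV

LSB = 2.5/2^15 = 76.29 µV.
(V_in − V_low)/LSB = (1.4264 − 0)/7.62939e-05 = 18696.1101 → code 18696 (round).
V_rec = 0 + 18696·7.62939e-05 = 1.4263916 V.
V_in − V_rec = 8.39844e-06 V = 8.40 µV.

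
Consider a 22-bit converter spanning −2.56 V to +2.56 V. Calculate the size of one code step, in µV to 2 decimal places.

1.22 µV

Full-scale span = 5.12 V.
LSB = 5.12 / 2^22 = 5.12 / 4194304 = 1.2207e-06 V = 1.22 µV.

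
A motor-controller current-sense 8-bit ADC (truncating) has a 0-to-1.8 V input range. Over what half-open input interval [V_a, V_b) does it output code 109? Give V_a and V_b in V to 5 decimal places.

LSB = 1.8/2^8 = 7.031 mV.
V_a = V_low + 109·LSB = 0.766406 V; V_b = V_low + 110·LSB = 0.773438 V.

[0.76641 V, 0.77344 V)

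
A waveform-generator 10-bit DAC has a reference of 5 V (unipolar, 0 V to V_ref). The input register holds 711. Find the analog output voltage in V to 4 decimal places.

3.4717 V

LSB = 5 V / 2^10 = 4.883 mV.
V_out = 0 + 711 × 0.00488281 V = 3.47168 V.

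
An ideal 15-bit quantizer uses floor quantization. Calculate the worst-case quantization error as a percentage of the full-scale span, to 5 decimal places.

0.00305 %

Truncating → worst-case error = 1 LSB = V_FS/2^15, so 100/32768 = 0.00305176 % of full scale.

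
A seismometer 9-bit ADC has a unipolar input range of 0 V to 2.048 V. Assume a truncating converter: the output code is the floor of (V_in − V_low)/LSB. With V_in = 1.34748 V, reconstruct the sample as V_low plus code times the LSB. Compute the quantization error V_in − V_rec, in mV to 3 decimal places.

3.480 mV

Step size: 2.048 V ÷ 2^9 = 4.000 mV.
(1.34748 − 0)/0.004 = 336.8700; ⌊·⌋ gives code 336.
Code 336 maps back to 0 + 336×0.004 V = 1.344 V.
Difference: 0.00348 V → 3.480 mV.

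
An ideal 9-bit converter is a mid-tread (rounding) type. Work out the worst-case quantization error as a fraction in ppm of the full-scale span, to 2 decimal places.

Rounding → worst-case error = ½ LSB = V_FS/2^10, so 1e+06/1024 = 976.562 ppm of full scale.

976.56 ppm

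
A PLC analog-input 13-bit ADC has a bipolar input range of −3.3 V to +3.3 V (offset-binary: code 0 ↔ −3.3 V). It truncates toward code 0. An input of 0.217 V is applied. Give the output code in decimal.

code 4365

Full-scale span = 6.6 V; LSB = 6.6/2^13 = 0.806 mV.
Input sits at 4365.343 steps above V_low.
Floor → code 4365.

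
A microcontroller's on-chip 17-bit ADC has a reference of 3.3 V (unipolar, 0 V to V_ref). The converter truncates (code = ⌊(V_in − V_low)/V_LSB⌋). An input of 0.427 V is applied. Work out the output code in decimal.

Full-scale span = 3.3 V; LSB = 3.3/2^17 = 25.18 µV.
(0.427 − 0) / 2.5177e-05 = 16959.922 LSBs.
⌊·⌋(16959.922) = 16959.

code 16959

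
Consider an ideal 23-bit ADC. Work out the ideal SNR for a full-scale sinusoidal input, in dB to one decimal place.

140.2 dB

SNR ≈ 6.02·N + 1.76 dB = 6.02·23 + 1.76 = 140.22 dB.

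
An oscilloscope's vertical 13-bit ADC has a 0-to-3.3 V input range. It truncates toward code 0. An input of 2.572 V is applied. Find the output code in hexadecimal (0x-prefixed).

code 0x18F0 (decimal 6384)

Full-scale span = 3.3 V; LSB = 3.3/2^13 = 402.83 µV.
(V_in − V_low)/LSB = (2.572 − 0) / 0.000402832 = 6384.795.
⌊·⌋(6384.795) = 6384.
In hexadecimal (0x-prefixed): 0x18F0.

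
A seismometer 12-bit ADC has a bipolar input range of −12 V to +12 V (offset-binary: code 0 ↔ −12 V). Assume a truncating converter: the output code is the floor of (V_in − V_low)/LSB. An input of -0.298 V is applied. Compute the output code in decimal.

code 1997

Full-scale span = 24 V; LSB = 24/2^12 = 5.859 mV.
(V_in − V_low)/LSB = (-0.298 − (−12)) / 0.00585938 = 1997.141.
So the output code is 1997.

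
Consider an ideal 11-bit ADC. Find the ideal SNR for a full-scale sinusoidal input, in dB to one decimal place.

SNR ≈ 6.02·N + 1.76 dB = 6.02·11 + 1.76 = 67.98 dB.

68.0 dB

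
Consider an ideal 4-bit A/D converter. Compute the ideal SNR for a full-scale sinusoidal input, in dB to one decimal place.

25.8 dB

SNR ≈ 6.02·N + 1.76 dB = 6.02·4 + 1.76 = 25.84 dB.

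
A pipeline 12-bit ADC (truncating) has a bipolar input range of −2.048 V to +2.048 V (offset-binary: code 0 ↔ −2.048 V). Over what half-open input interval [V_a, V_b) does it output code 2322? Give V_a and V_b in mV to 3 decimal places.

LSB = 4.096/2^12 = 1.000 mV.
V_a = V_low + 2322·LSB = 0.274 V; V_b = V_low + 2323·LSB = 0.275 V.

[274.000 mV, 275.000 mV)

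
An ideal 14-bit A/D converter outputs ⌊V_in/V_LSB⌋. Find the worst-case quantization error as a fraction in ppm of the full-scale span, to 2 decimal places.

Truncating → worst-case error = 1 LSB = V_FS/2^14, so 1e+06/16384 = 61.0352 ppm of full scale.

61.04 ppm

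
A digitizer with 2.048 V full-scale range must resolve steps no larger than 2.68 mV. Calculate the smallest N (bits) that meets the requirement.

10 bits

Number of steps required ≥ 2.048 V / 2.68 mV = 764.18.
Need 2^N ≥ 764.18; 2^9 = 512, 2^10 = 1024.
Minimum N = 10.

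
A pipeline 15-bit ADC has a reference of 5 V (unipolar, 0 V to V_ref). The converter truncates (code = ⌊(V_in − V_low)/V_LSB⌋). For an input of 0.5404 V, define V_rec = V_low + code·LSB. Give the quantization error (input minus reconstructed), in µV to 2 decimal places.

86.28 µV

LSB = 5/2^15 = 152.59 µV.
(0.5404 − 0)/0.000152588 = 3541.5654; ⌊·⌋ gives code 3541.
Reconstructed: 0.54031372 V.
V_in − V_rec = 8.62793e-05 V = 86.28 µV.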